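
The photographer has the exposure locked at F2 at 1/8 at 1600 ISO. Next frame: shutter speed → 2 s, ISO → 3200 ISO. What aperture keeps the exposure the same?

Shutter speed: 1/8 → 1/4 → 1/2 → 1 → 2 — 4 stops longer (brighter).
ISO: 1600 → 3200 — 1 stop raised (brighter).
Net change so far: 5 stops brighter. Offset with the aperture: f/2 → f/2.8 → f/4 → f/5.6 → f/8 → f/11.

f/11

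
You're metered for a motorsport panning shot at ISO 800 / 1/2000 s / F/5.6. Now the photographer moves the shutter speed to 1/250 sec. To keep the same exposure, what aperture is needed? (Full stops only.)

f/16

Shutter speed: 1/2000 → 1/1000 → 1/500 → 1/250 — 3 stops slower (brighter).
Need 3 stops darker from the aperture: f/5.6 → f/8 → f/11 → f/16.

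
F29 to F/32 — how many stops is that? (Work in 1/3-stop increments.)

f/29 → f/32 — count the steps: 1 third-stops = 1/3 stop.

1/3 stop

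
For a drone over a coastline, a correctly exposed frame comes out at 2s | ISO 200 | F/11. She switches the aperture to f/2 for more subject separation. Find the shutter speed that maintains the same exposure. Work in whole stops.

Aperture: f/11 → f/8 → f/5.6 → f/4 → f/2.8 → f/2 — 5 stops larger aperture (brighter).
Need 5 stops darker from the shutter speed: 2 → 1 → 1/2 → 1/4 → 1/8 → 1/15.

1/15s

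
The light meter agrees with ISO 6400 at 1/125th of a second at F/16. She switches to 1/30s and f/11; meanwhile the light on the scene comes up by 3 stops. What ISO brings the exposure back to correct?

ISO 100

Scene light: 3 stops brighter.
Shutter speed: 1/125 → 1/60 → 1/30 — 2 stops slower (brighter).
Aperture: f/16 → f/11 — 1 stop larger aperture (brighter).
Net so far: 6 stops brighter. ISO: 6400 → 3200 → 1600 → 800 → 400 → 200 → 100.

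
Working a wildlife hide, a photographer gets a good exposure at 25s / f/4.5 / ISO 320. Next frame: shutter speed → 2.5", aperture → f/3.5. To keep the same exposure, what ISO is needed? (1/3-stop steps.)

ISO 2000

Shutter speed: 25 → 20 → 15 → 13 → 10 → 8 → 6 → 5 → 4 → 3.2 → 2.5 — 3 1/3 stops shorter (darker).
Aperture: f/4.5 → f/4 → f/3.5 — 2/3 stop larger aperture (brighter).
Net change so far: 2 2/3 stops darker. Offset with the ISO: 320 → 400 → 500 → 640 → 800 → 1000 → 1250 → 1600 → 2000.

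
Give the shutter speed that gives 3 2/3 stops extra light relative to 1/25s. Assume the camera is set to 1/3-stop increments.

0.5 s

Shutter speed: 1/25 → 1/20 → 1/15 → 1/13 → 1/10 → 1/8 → 1/6 → 1/5 → 1/4 → 0.3 → 0.4 → 0.5 — 3 2/3 stops longer (brighter).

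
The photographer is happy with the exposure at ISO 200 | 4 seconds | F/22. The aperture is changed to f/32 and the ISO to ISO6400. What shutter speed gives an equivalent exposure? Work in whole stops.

1/4s

Aperture: f/22 → f/32 — 1 stop smaller aperture (darker).
ISO: 200 → 400 → 800 → 1600 → 3200 → 6400 — 5 stops raised (brighter).
Net change so far: 4 stops brighter. Offset with the shutter speed: 4 → 2 → 1 → 1/2 → 1/4.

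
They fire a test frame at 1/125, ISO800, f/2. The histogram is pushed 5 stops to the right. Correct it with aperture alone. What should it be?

Overexposed by 5 stops → need 5 stops darker.
Aperture: f/2 → f/2.8 → f/4 → f/5.6 → f/8 → f/11.

f/11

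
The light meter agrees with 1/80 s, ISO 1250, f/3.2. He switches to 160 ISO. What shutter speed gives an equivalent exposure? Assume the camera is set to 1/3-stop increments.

1/10s

ISO: 1250 → 1000 → 800 → 640 → 500 → 400 → 320 → 250 → 200 → 160 — 3 stops dropped (darker).
Need 3 stops brighter from the shutter speed: 1/80 → 1/60 → 1/50 → 1/40 → 1/30 → 1/25 → 1/20 → 1/15 → 1/13 → 1/10.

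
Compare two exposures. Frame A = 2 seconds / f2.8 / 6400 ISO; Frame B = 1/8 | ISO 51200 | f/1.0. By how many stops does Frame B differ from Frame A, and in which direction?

2 stops brighter

Aperture: f/2.8 → f/2 → f/1.4 → f/1.0 — 3 stops wider (brighter).
Shutter speed: 2 → 1 → 1/2 → 1/4 → 1/8 — 4 stops faster (darker).
ISO: 6400 → 12800 → 25600 → 51200 — 3 stops higher (brighter).
Net: +3 −4 +3 = +2 stops.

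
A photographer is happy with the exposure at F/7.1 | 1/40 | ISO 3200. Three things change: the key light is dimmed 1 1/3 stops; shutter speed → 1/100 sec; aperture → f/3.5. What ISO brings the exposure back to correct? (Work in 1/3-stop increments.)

Scene light: 1 1/3 stops darker.
Shutter speed: 1/40 → 1/50 → 1/60 → 1/80 → 1/100 — 1 1/3 stops shorter (darker).
Aperture: f/7.1 → f/6.3 → f/5.6 → f/5 → f/4.5 → f/4 → f/3.5 — 2 stops opened up (brighter).
Net so far: 2/3 stop darker. ISO: 3200 → 4000 → 5000.

ISO 5000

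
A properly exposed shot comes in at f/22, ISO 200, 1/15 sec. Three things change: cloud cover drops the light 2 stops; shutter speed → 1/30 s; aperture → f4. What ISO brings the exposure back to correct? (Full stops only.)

ISO 50

Scene light: 2 stops darker.
Shutter speed: 1/15 → 1/30 — 1 stop faster (darker).
Aperture: f/22 → f/16 → f/11 → f/8 → f/5.6 → f/4 — 5 stops larger aperture (brighter).
Net so far: 2 stops brighter. ISO: 200 → 100 → 50.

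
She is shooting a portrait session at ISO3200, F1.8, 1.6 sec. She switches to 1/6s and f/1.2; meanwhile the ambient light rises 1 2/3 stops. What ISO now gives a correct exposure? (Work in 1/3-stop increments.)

ISO 5000

Scene light: 1 2/3 stops brighter.
Shutter speed: 1.6 → 1.3 → 1 → 0.8 → 0.6 → 0.5 → 0.4 → 0.3 → 1/4 → 1/5 → 1/6 — 3 1/3 stops shorter (darker).
Aperture: f/1.8 → f/1.6 → f/1.4 → f/1.2 — 1 stop wider (brighter).
Net so far: 2/3 stop darker. ISO: 3200 → 4000 → 5000.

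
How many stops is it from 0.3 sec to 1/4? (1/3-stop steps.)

0.3 → 1/4 — count the steps: 1 third-stops = 1/3 stop.

1/3 stop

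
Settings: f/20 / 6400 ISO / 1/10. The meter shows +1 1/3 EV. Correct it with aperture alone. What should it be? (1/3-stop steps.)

Overexposed by 1 1/3 stops → need 1 1/3 stops darker.
Aperture: f/20 → f/22 → f/25 → f/29 → f/32.

f/32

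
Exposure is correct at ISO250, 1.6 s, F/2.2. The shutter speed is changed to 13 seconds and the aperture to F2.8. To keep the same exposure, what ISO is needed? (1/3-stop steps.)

Shutter speed: 1.6 → 2 → 2.5 → 3.2 → 4 → 5 → 6 → 8 → 10 → 13 — 3 stops slower (brighter).
Aperture: f/2.2 → f/2.5 → f/2.8 — 2/3 stop smaller aperture (darker).
Net change so far: 2 1/3 stops brighter. Offset with the ISO: 250 → 200 → 160 → 125 → 100 → 80 → 64 → 50.

ISO 50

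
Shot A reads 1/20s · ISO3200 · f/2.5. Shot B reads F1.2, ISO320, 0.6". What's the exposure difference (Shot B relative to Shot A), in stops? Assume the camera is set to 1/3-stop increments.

Aperture: f/2.5 → f/2.2 → f/2 → f/1.8 → f/1.6 → f/1.4 → f/1.2 — 2 stops opened up (brighter).
Shutter speed: 1/20 → 1/15 → 1/13 → 1/10 → 1/8 → 1/6 → 1/5 → 1/4 → 0.3 → 0.4 → 0.5 → 0.6 — 3 2/3 stops slower (brighter).
ISO: 3200 → 2500 → 2000 → 1600 → 1250 → 1000 → 800 → 640 → 500 → 400 → 320 — 3 1/3 stops lower (darker).
Net: +2 +3 2/3 −3 1/3 = +2 1/3 stops.

2 1/3 stops brighter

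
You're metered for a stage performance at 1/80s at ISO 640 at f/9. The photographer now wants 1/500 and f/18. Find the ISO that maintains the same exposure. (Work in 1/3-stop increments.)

ISO 16000

Shutter speed: 1/80 → 1/100 → 1/125 → 1/160 → 1/200 → 1/250 → 1/320 → 1/400 → 1/500 — 2 2/3 stops faster (darker).
Aperture: f/9 → f/10 → f/11 → f/13 → f/14 → f/16 → f/18 — 2 stops stopped down (darker).
Net change so far: 4 2/3 stops darker. Offset with the ISO: 640 → 800 → 1000 → 1250 → 1600 → 2000 → 2500 → 3200 → 4000 → 5000 → 6400 → 8000 → 10000 → 12800 → 16000.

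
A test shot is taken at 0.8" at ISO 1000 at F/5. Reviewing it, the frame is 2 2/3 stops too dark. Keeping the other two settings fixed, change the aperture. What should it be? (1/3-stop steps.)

Underexposed by 2 2/3 stops → need 2 2/3 stops brighter.
Aperture: f/5 → f/4.5 → f/4 → f/3.5 → f/3.2 → f/2.8 → f/2.5 → f/2.2 → f/2.

f/2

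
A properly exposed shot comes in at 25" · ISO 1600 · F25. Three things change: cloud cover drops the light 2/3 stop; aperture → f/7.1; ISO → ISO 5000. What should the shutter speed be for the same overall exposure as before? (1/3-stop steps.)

1 s

Scene light: 2/3 stop darker.
Aperture: f/25 → f/22 → f/20 → f/18 → f/16 → f/14 → f/13 → f/11 → f/10 → f/9 → f/8 → f/7.1 — 3 2/3 stops larger aperture (brighter).
ISO: 1600 → 2000 → 2500 → 3200 → 4000 → 5000 — 1 2/3 stops raised (brighter).
Net so far: 4 2/3 stops brighter. Shutter speed: 25 → 20 → 15 → 13 → 10 → 8 → 6 → 5 → 4 → 3.2 → 2.5 → 2 → 1.6 → 1.3 → 1.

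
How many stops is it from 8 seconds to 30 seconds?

2 stops

8 → 15 → 30 — count the steps: 2 stops.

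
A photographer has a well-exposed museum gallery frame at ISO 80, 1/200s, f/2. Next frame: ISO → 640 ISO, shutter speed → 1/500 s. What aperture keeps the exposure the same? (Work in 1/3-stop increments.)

f/3.5

ISO: 80 → 100 → 125 → 160 → 200 → 250 → 320 → 400 → 500 → 640 — 3 stops raised (brighter).
Shutter speed: 1/200 → 1/250 → 1/320 → 1/400 → 1/500 — 1 1/3 stops shorter (darker).
Net change so far: 1 2/3 stops brighter. Offset with the aperture: f/2 → f/2.2 → f/2.5 → f/2.8 → f/3.2 → f/3.5.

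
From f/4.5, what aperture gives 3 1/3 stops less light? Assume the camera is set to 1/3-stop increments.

Aperture: f/4.5 → f/5 → f/5.6 → f/6.3 → f/7.1 → f/8 → f/9 → f/10 → f/11 → f/13 → f/14 — 3 1/3 stops stopped down (darker).

f/14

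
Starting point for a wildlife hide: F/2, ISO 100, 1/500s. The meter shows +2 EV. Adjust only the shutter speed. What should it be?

1/2000s

Overexposed by 2 stops → need 2 stops darker.
Shutter speed: 1/500 → 1/1000 → 1/2000.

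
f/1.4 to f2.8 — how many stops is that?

f/1.4 → f/2 → f/2.8 — count the steps: 2 stops.

2 stops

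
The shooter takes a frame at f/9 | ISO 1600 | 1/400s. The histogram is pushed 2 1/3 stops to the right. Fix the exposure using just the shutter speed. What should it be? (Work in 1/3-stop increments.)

1/2000s

Overexposed by 2 1/3 stops → need 2 1/3 stops darker.
Shutter speed: 1/400 → 1/500 → 1/640 → 1/800 → 1/1000 → 1/1250 → 1/1600 → 1/2000.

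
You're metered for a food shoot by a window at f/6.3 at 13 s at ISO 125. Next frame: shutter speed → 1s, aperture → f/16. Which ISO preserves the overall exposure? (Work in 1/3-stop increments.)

ISO 10000

Shutter speed: 13 → 10 → 8 → 6 → 5 → 4 → 3.2 → 2.5 → 2 → 1.6 → 1.3 → 1 — 3 2/3 stops faster (darker).
Aperture: f/6.3 → f/7.1 → f/8 → f/9 → f/10 → f/11 → f/13 → f/14 → f/16 — 2 2/3 stops smaller aperture (darker).
Net change so far: 6 1/3 stops darker. Offset with the ISO: 125 → 160 → 200 → 250 → 320 → 400 → 500 → 640 → 800 → 1000 → 1250 → 1600 → 2000 → 2500 → 3200 → 4000 → 5000 → 6400 → 8000 → 10000.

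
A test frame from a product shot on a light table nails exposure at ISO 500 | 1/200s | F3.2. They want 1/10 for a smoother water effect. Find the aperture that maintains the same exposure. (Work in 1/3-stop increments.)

f/14

Shutter speed: 1/200 → 1/160 → 1/125 → 1/100 → 1/80 → 1/60 → 1/50 → 1/40 → 1/30 → 1/25 → 1/20 → 1/15 → 1/13 → 1/10 — 4 1/3 stops slower (brighter).
Need 4 1/3 stops darker from the aperture: f/3.2 → f/3.5 → f/4 → f/4.5 → f/5 → f/5.6 → f/6.3 → f/7.1 → f/8 → f/9 → f/10 → f/11 → f/13 → f/14.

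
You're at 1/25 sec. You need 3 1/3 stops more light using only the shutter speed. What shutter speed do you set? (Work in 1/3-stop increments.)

Shutter speed: 1/25 → 1/20 → 1/15 → 1/13 → 1/10 → 1/8 → 1/6 → 1/5 → 1/4 → 0.3 → 0.4 — 3 1/3 stops slower (brighter).

0.4 s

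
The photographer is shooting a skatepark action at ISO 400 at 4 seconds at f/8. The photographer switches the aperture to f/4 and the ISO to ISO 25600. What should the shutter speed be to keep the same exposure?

1/60s

Aperture: f/8 → f/5.6 → f/4 — 2 stops larger aperture (brighter).
ISO: 400 → 800 → 1600 → 3200 → 6400 → 12800 → 25600 — 6 stops higher (brighter).
Net change so far: 8 stops brighter. Offset with the shutter speed: 4 → 2 → 1 → 1/2 → 1/4 → 1/8 → 1/15 → 1/30 → 1/60.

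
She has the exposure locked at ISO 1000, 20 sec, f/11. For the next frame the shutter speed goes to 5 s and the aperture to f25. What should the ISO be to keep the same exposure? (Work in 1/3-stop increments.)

ISO 20000

Shutter speed: 20 → 15 → 13 → 10 → 8 → 6 → 5 — 2 stops shorter (darker).
Aperture: f/11 → f/13 → f/14 → f/16 → f/18 → f/20 → f/22 → f/25 — 2 1/3 stops stopped down (darker).
Net change so far: 4 1/3 stops darker. Offset with the ISO: 1000 → 1250 → 1600 → 2000 → 2500 → 3200 → 4000 → 5000 → 6400 → 8000 → 10000 → 12800 → 16000 → 20000.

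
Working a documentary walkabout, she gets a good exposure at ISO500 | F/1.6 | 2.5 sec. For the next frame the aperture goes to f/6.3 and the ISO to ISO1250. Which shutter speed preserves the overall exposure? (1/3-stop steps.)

15 s

Aperture: f/1.6 → f/1.8 → f/2 → f/2.2 → f/2.5 → f/2.8 → f/3.2 → f/3.5 → f/4 → f/4.5 → f/5 → f/5.6 → f/6.3 — 4 stops smaller aperture (darker).
ISO: 500 → 640 → 800 → 1000 → 1250 — 1 1/3 stops higher (brighter).
Net change so far: 2 2/3 stops darker. Offset with the shutter speed: 2.5 → 3.2 → 4 → 5 → 6 → 8 → 10 → 13 → 15.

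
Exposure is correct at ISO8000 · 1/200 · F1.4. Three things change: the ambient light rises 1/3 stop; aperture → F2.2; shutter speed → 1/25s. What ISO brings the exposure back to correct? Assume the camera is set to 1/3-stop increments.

ISO 2000

Scene light: 1/3 stop brighter.
Aperture: f/1.4 → f/1.6 → f/1.8 → f/2 → f/2.2 — 1 1/3 stops narrower (darker).
Shutter speed: 1/200 → 1/160 → 1/125 → 1/100 → 1/80 → 1/60 → 1/50 → 1/40 → 1/30 → 1/25 — 3 stops slower (brighter).
Net so far: 2 stops brighter. ISO: 8000 → 6400 → 5000 → 4000 → 3200 → 2500 → 2000.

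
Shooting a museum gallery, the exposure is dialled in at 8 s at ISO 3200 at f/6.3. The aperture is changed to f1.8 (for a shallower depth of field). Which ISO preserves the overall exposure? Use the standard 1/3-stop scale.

Aperture: f/6.3 → f/5.6 → f/5 → f/4.5 → f/4 → f/3.5 → f/3.2 → f/2.8 → f/2.5 → f/2.2 → f/2 → f/1.8 — 3 2/3 stops larger aperture (brighter).
Need 3 2/3 stops darker from the ISO: 3200 → 2500 → 2000 → 1600 → 1250 → 1000 → 800 → 640 → 500 → 400 → 320 → 250.

ISO 250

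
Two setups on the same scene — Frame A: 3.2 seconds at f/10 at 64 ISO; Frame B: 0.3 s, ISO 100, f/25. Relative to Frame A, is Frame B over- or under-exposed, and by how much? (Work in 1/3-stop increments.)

Aperture: f/10 → f/11 → f/13 → f/14 → f/16 → f/18 → f/20 → f/22 → f/25 — 2 2/3 stops narrower (darker).
Shutter speed: 3.2 → 2.5 → 2 → 1.6 → 1.3 → 1 → 0.8 → 0.6 → 0.5 → 0.4 → 0.3 — 3 1/3 stops shorter (darker).
ISO: 64 → 80 → 100 — 2/3 stop raised (brighter).
Net: −2 2/3 −3 1/3 +2/3 = −5 1/3 stops.

5 1/3 stops darker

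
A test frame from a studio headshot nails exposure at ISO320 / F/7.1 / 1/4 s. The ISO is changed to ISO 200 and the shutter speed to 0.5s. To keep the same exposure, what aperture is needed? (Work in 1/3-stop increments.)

f/8

ISO: 320 → 250 → 200 — 2/3 stop dropped (darker).
Shutter speed: 1/4 → 0.3 → 0.4 → 0.5 — 1 stop longer (brighter).
Net change so far: 1/3 stop brighter. Offset with the aperture: f/7.1 → f/8.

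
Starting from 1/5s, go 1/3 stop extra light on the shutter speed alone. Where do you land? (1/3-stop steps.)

1/4s

Shutter speed: 1/5 → 1/4 — 1/3 stop slower (brighter).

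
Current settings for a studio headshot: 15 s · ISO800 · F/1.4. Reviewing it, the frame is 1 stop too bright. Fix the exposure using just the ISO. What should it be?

ISO 400

Overexposed by 1 stop → need 1 stop darker.
ISO: 800 → 400.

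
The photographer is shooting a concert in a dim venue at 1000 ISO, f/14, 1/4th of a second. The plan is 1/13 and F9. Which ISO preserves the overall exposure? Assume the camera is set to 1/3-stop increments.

ISO 1250

Shutter speed: 1/4 → 1/5 → 1/6 → 1/8 → 1/10 → 1/13 — 1 2/3 stops shorter (darker).
Aperture: f/14 → f/13 → f/11 → f/10 → f/9 — 1 1/3 stops opened up (brighter).
Net change so far: 1/3 stop darker. Offset with the ISO: 1000 → 1250.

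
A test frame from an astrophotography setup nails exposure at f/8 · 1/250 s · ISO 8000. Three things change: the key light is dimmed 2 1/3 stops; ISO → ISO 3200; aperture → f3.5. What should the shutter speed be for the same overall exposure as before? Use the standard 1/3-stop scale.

Scene light: 2 1/3 stops darker.
ISO: 8000 → 6400 → 5000 → 4000 → 3200 — 1 1/3 stops dropped (darker).
Aperture: f/8 → f/7.1 → f/6.3 → f/5.6 → f/5 → f/4.5 → f/4 → f/3.5 — 2 1/3 stops wider (brighter).
Net so far: 1 1/3 stops darker. Shutter speed: 1/250 → 1/200 → 1/160 → 1/125 → 1/100.

1/100s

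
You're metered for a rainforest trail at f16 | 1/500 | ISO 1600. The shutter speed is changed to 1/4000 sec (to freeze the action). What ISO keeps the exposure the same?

Shutter speed: 1/500 → 1/1000 → 1/2000 → 1/4000 — 3 stops shorter (darker).
Need 3 stops brighter from the ISO: 1600 → 3200 → 6400 → 12800.

ISO 12800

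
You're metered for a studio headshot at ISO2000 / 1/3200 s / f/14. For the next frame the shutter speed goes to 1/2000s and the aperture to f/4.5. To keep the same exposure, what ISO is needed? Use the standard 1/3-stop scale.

ISO 125

Shutter speed: 1/3200 → 1/2500 → 1/2000 — 2/3 stop slower (brighter).
Aperture: f/14 → f/13 → f/11 → f/10 → f/9 → f/8 → f/7.1 → f/6.3 → f/5.6 → f/5 → f/4.5 — 3 1/3 stops wider (brighter).
Net change so far: 4 stops brighter. Offset with the ISO: 2000 → 1600 → 1250 → 1000 → 800 → 640 → 500 → 400 → 320 → 250 → 200 → 160 → 125.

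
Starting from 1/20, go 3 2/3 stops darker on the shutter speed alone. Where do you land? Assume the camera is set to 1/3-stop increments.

Shutter speed: 1/20 → 1/25 → 1/30 → 1/40 → 1/50 → 1/60 → 1/80 → 1/100 → 1/125 → 1/160 → 1/200 → 1/250 — 3 2/3 stops shorter (darker).

1/250s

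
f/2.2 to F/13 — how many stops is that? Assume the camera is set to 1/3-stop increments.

5 stops

f/2.2 → f/2.5 → f/2.8 → f/3.2 → f/3.5 → f/4 → f/4.5 → f/5 → f/5.6 → f/6.3 → f/7.1 → f/8 → f/9 → f/10 → f/11 → f/13 — count the steps: 15 third-stops = 5 stops.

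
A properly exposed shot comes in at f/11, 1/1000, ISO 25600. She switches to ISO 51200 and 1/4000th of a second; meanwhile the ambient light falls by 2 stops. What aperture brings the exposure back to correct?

Scene light: 2 stops darker.
ISO: 25600 → 51200 — 1 stop raised (brighter).
Shutter speed: 1/1000 → 1/2000 → 1/4000 — 2 stops shorter (darker).
Net so far: 3 stops darker. Aperture: f/11 → f/8 → f/5.6 → f/4.

f/4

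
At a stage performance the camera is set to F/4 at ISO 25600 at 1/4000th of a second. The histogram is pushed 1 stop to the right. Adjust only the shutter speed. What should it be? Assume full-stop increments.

1/8000s

Overexposed by 1 stop → need 1 stop darker.
Shutter speed: 1/4000 → 1/8000.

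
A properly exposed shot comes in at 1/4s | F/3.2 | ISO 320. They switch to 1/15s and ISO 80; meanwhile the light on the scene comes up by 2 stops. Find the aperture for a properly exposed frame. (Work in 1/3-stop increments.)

Scene light: 2 stops brighter.
Shutter speed: 1/4 → 1/5 → 1/6 → 1/8 → 1/10 → 1/13 → 1/15 — 2 stops faster (darker).
ISO: 320 → 250 → 200 → 160 → 125 → 100 → 80 — 2 stops lower (darker).
Net so far: 2 stops darker. Aperture: f/3.2 → f/2.8 → f/2.5 → f/2.2 → f/2 → f/1.8 → f/1.6.

f/1.6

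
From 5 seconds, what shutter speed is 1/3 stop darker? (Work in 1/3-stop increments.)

Shutter speed: 5 → 4 — 1/3 stop faster (darker).

4 s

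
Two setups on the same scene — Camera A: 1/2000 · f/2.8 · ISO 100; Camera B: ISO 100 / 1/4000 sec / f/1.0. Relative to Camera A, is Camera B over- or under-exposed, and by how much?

2 stops brighter

Aperture: f/2.8 → f/2 → f/1.4 → f/1.0 — 3 stops larger aperture (brighter).
Shutter speed: 1/2000 → 1/4000 — 1 stop faster (darker).
ISO: unchanged.
Net: +3 −1 = +2 stops.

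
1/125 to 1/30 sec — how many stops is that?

1/125 → 1/60 → 1/30 — count the steps: 2 stops.

2 stops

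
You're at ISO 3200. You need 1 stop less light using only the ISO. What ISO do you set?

ISO: 3200 → 1600 — 1 stop dropped (darker).

ISO 1600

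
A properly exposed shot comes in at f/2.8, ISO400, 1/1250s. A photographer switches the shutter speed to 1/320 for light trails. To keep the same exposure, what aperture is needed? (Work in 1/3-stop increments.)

f/5.6

Shutter speed: 1/1250 → 1/1000 → 1/800 → 1/640 → 1/500 → 1/400 → 1/320 — 2 stops longer (brighter).
Need 2 stops darker from the aperture: f/2.8 → f/3.2 → f/3.5 → f/4 → f/4.5 → f/5 → f/5.6.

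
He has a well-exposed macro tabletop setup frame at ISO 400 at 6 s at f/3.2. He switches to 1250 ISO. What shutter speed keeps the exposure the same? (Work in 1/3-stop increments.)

2 s

ISO: 400 → 500 → 640 → 800 → 1000 → 1250 — 1 2/3 stops raised (brighter).
Need 1 2/3 stops darker from the shutter speed: 6 → 5 → 4 → 3.2 → 2.5 → 2.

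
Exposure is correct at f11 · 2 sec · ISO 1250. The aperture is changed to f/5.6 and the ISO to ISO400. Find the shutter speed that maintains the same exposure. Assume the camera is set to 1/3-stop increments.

Aperture: f/11 → f/10 → f/9 → f/8 → f/7.1 → f/6.3 → f/5.6 — 2 stops larger aperture (brighter).
ISO: 1250 → 1000 → 800 → 640 → 500 → 400 — 1 2/3 stops dropped (darker).
Net change so far: 1/3 stop brighter. Offset with the shutter speed: 2 → 1.6.

1.6 s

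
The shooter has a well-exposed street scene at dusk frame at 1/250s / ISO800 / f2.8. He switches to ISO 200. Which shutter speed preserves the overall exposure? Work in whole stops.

ISO: 800 → 400 → 200 — 2 stops lower (darker).
Need 2 stops brighter from the shutter speed: 1/250 → 1/125 → 1/60.

1/60s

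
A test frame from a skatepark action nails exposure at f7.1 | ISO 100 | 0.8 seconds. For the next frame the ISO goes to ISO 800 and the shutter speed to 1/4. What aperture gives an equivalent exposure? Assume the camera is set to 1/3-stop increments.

ISO: 100 → 125 → 160 → 200 → 250 → 320 → 400 → 500 → 640 → 800 — 3 stops higher (brighter).
Shutter speed: 0.8 → 0.6 → 0.5 → 0.4 → 0.3 → 1/4 — 1 2/3 stops faster (darker).
Net change so far: 1 1/3 stops brighter. Offset with the aperture: f/7.1 → f/8 → f/9 → f/10 → f/11.

f/11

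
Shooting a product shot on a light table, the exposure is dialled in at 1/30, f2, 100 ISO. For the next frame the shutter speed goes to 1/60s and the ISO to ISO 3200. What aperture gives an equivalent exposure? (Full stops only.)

Shutter speed: 1/30 → 1/60 — 1 stop faster (darker).
ISO: 100 → 200 → 400 → 800 → 1600 → 3200 — 5 stops higher (brighter).
Net change so far: 4 stops brighter. Offset with the aperture: f/2 → f/2.8 → f/4 → f/5.6 → f/8.

f/8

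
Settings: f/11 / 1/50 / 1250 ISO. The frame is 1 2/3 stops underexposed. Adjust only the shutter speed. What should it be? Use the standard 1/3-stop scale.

Underexposed by 1 2/3 stops → need 1 2/3 stops brighter.
Shutter speed: 1/50 → 1/40 → 1/30 → 1/25 → 1/20 → 1/15.

1/15s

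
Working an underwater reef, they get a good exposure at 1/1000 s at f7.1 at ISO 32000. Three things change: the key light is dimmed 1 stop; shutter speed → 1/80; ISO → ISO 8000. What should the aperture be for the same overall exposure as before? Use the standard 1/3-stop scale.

Scene light: 1 stop darker.
Shutter speed: 1/1000 → 1/800 → 1/640 → 1/500 → 1/400 → 1/320 → 1/250 → 1/200 → 1/160 → 1/125 → 1/100 → 1/80 — 3 2/3 stops slower (brighter).
ISO: 32000 → 25600 → 20000 → 16000 → 12800 → 10000 → 8000 — 2 stops lower (darker).
Net so far: 2/3 stop brighter. Aperture: f/7.1 → f/8 → f/9.

f/9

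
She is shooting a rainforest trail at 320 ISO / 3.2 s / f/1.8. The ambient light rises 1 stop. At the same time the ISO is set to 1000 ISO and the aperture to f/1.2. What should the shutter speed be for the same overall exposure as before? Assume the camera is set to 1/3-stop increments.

Scene light: 1 stop brighter.
ISO: 320 → 400 → 500 → 640 → 800 → 1000 — 1 2/3 stops higher (brighter).
Aperture: f/1.8 → f/1.6 → f/1.4 → f/1.2 — 1 stop opened up (brighter).
Net so far: 3 2/3 stops brighter. Shutter speed: 3.2 → 2.5 → 2 → 1.6 → 1.3 → 1 → 0.8 → 0.6 → 0.5 → 0.4 → 0.3 → 1/4.

1/4s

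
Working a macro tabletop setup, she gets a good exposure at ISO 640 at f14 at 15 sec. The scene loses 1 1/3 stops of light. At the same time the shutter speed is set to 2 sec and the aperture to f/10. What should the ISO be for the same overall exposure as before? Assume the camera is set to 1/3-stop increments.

Scene light: 1 1/3 stops darker.
Shutter speed: 15 → 13 → 10 → 8 → 6 → 5 → 4 → 3.2 → 2.5 → 2 — 3 stops faster (darker).
Aperture: f/14 → f/13 → f/11 → f/10 — 1 stop opened up (brighter).
Net so far: 3 1/3 stops darker. ISO: 640 → 800 → 1000 → 1250 → 1600 → 2000 → 2500 → 3200 → 4000 → 5000 → 6400.

ISO 6400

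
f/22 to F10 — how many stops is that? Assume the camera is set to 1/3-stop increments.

f/22 → f/20 → f/18 → f/16 → f/14 → f/13 → f/11 → f/10 — count the steps: 7 third-stops = 2 1/3 stops.

2 1/3 stops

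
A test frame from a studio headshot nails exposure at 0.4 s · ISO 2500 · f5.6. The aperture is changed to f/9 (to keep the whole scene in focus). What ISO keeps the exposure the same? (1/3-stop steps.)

Aperture: f/5.6 → f/6.3 → f/7.1 → f/8 → f/9 — 1 1/3 stops smaller aperture (darker).
Need 1 1/3 stops brighter from the ISO: 2500 → 3200 → 4000 → 5000 → 6400.

ISO 6400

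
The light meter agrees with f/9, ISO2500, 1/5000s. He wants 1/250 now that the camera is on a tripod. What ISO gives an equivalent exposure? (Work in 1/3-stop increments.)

Shutter speed: 1/5000 → 1/4000 → 1/3200 → 1/2500 → 1/2000 → 1/1600 → 1/1250 → 1/1000 → 1/800 → 1/640 → 1/500 → 1/400 → 1/320 → 1/250 — 4 1/3 stops slower (brighter).
Need 4 1/3 stops darker from the ISO: 2500 → 2000 → 1600 → 1250 → 1000 → 800 → 640 → 500 → 400 → 320 → 250 → 200 → 160 → 125.

ISO 125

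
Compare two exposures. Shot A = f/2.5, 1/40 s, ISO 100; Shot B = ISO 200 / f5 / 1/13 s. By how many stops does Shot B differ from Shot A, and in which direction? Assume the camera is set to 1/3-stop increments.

2/3 stop brighter

Aperture: f/2.5 → f/2.8 → f/3.2 → f/3.5 → f/4 → f/4.5 → f/5 — 2 stops smaller aperture (darker).
Shutter speed: 1/40 → 1/30 → 1/25 → 1/20 → 1/15 → 1/13 — 1 2/3 stops slower (brighter).
ISO: 100 → 125 → 160 → 200 — 1 stop higher (brighter).
Net: −2 +1 2/3 +1 = +2/3 stops.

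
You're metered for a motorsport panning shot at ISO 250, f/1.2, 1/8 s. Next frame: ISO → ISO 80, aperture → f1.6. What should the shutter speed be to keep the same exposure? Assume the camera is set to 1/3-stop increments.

ISO: 250 → 200 → 160 → 125 → 100 → 80 — 1 2/3 stops dropped (darker).
Aperture: f/1.2 → f/1.4 → f/1.6 — 2/3 stop smaller aperture (darker).
Net change so far: 2 1/3 stops darker. Offset with the shutter speed: 1/8 → 1/6 → 1/5 → 1/4 → 0.3 → 0.4 → 0.5 → 0.6.

0.6 s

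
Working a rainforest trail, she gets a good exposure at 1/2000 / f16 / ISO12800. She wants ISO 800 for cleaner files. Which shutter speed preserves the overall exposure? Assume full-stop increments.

ISO: 12800 → 6400 → 3200 → 1600 → 800 — 4 stops dropped (darker).
Need 4 stops brighter from the shutter speed: 1/2000 → 1/1000 → 1/500 → 1/250 → 1/125.

1/125s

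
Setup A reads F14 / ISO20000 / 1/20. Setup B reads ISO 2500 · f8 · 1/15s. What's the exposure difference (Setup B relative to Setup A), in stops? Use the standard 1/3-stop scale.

1 stop darker

Aperture: f/14 → f/13 → f/11 → f/10 → f/9 → f/8 — 1 2/3 stops larger aperture (brighter).
Shutter speed: 1/20 → 1/15 — 1/3 stop longer (brighter).
ISO: 20000 → 16000 → 12800 → 10000 → 8000 → 6400 → 5000 → 4000 → 3200 → 2500 — 3 stops dropped (darker).
Net: +1 2/3 +1/3 −3 = −1 stop.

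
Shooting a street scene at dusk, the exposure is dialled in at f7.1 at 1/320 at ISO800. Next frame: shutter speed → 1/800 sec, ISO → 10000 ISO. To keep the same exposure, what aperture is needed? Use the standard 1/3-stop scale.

f/16

Shutter speed: 1/320 → 1/400 → 1/500 → 1/640 → 1/800 — 1 1/3 stops shorter (darker).
ISO: 800 → 1000 → 1250 → 1600 → 2000 → 2500 → 3200 → 4000 → 5000 → 6400 → 8000 → 10000 — 3 2/3 stops higher (brighter).
Net change so far: 2 1/3 stops brighter. Offset with the aperture: f/7.1 → f/8 → f/9 → f/10 → f/11 → f/13 → f/14 → f/16.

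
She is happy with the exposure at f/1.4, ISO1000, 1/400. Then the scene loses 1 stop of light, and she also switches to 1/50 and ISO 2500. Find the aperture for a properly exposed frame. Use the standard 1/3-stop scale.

Scene light: 1 stop darker.
Shutter speed: 1/400 → 1/320 → 1/250 → 1/200 → 1/160 → 1/125 → 1/100 → 1/80 → 1/60 → 1/50 — 3 stops slower (brighter).
ISO: 1000 → 1250 → 1600 → 2000 → 2500 — 1 1/3 stops raised (brighter).
Net so far: 3 1/3 stops brighter. Aperture: f/1.4 → f/1.6 → f/1.8 → f/2 → f/2.2 → f/2.5 → f/2.8 → f/3.2 → f/3.5 → f/4 → f/4.5.

f/4.5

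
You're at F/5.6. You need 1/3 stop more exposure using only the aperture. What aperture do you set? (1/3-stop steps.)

Aperture: f/5.6 → f/5 — 1/3 stop wider (brighter).

f/5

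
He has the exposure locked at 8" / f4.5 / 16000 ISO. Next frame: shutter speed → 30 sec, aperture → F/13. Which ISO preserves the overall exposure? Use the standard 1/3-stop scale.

ISO 32000

Shutter speed: 8 → 10 → 13 → 15 → 20 → 25 → 30 — 2 stops slower (brighter).
Aperture: f/4.5 → f/5 → f/5.6 → f/6.3 → f/7.1 → f/8 → f/9 → f/10 → f/11 → f/13 — 3 stops narrower (darker).
Net change so far: 1 stop darker. Offset with the ISO: 16000 → 20000 → 25600 → 32000.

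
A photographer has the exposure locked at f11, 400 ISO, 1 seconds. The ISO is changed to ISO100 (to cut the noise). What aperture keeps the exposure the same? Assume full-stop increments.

ISO: 400 → 200 → 100 — 2 stops lower (darker).
Need 2 stops brighter from the aperture: f/11 → f/8 → f/5.6.

f/5.6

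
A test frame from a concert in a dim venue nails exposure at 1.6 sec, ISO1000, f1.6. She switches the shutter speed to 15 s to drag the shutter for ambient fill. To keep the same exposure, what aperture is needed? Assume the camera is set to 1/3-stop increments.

f/5

Shutter speed: 1.6 → 2 → 2.5 → 3.2 → 4 → 5 → 6 → 8 → 10 → 13 → 15 — 3 1/3 stops longer (brighter).
Need 3 1/3 stops darker from the aperture: f/1.6 → f/1.8 → f/2 → f/2.2 → f/2.5 → f/2.8 → f/3.2 → f/3.5 → f/4 → f/4.5 → f/5.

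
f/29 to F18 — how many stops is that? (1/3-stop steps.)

f/29 → f/25 → f/22 → f/20 → f/18 — count the steps: 4 third-stops = 1 1/3 stops.

1 1/3 stops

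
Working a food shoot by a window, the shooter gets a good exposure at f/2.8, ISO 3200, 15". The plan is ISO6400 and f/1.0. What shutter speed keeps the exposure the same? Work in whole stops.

ISO: 3200 → 6400 — 1 stop raised (brighter).
Aperture: f/2.8 → f/2 → f/1.4 → f/1.0 — 3 stops opened up (brighter).
Net change so far: 4 stops brighter. Offset with the shutter speed: 15 → 8 → 4 → 2 → 1.

1 s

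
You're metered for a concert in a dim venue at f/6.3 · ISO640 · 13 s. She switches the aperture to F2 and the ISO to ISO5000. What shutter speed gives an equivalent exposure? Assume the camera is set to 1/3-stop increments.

Aperture: f/6.3 → f/5.6 → f/5 → f/4.5 → f/4 → f/3.5 → f/3.2 → f/2.8 → f/2.5 → f/2.2 → f/2 — 3 1/3 stops opened up (brighter).
ISO: 640 → 800 → 1000 → 1250 → 1600 → 2000 → 2500 → 3200 → 4000 → 5000 — 3 stops higher (brighter).
Net change so far: 6 1/3 stops brighter. Offset with the shutter speed: 13 → 10 → 8 → 6 → 5 → 4 → 3.2 → 2.5 → 2 → 1.6 → 1.3 → 1 → 0.8 → 0.6 → 0.5 → 0.4 → 0.3 → 1/4 → 1/5 → 1/6.

1/6s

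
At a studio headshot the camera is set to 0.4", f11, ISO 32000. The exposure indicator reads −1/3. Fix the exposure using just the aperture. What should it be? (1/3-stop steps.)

Underexposed by 1/3 stop → need 1/3 stop brighter.
Aperture: f/11 → f/10.

f/10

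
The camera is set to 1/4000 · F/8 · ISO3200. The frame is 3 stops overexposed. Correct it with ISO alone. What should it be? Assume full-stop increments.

ISO 400

Overexposed by 3 stops → need 3 stops darker.
ISO: 3200 → 1600 → 800 → 400.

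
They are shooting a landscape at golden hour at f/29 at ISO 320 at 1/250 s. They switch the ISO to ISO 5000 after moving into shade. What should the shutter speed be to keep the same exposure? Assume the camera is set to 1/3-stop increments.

ISO: 320 → 400 → 500 → 640 → 800 → 1000 → 1250 → 1600 → 2000 → 2500 → 3200 → 4000 → 5000 — 4 stops raised (brighter).
Need 4 stops darker from the shutter speed: 1/250 → 1/320 → 1/400 → 1/500 → 1/640 → 1/800 → 1/1000 → 1/1250 → 1/1600 → 1/2000 → 1/2500 → 1/3200 → 1/4000.

1/4000s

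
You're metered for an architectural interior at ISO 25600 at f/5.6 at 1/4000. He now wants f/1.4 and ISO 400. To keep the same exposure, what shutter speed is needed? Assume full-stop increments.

Aperture: f/5.6 → f/4 → f/2.8 → f/2 → f/1.4 — 4 stops larger aperture (brighter).
ISO: 25600 → 12800 → 6400 → 3200 → 1600 → 800 → 400 — 6 stops dropped (darker).
Net change so far: 2 stops darker. Offset with the shutter speed: 1/4000 → 1/2000 → 1/1000.

1/1000s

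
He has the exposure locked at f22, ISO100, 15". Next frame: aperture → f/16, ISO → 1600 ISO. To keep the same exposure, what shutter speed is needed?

Aperture: f/22 → f/16 — 1 stop opened up (brighter).
ISO: 100 → 200 → 400 → 800 → 1600 — 4 stops higher (brighter).
Net change so far: 5 stops brighter. Offset with the shutter speed: 15 → 8 → 4 → 2 → 1 → 1/2.

1/2s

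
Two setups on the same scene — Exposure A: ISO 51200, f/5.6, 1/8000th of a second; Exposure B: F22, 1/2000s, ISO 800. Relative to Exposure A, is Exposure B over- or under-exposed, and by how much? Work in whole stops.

Aperture: f/5.6 → f/8 → f/11 → f/16 → f/22 — 4 stops stopped down (darker).
Shutter speed: 1/8000 → 1/4000 → 1/2000 — 2 stops slower (brighter).
ISO: 51200 → 25600 → 12800 → 6400 → 3200 → 1600 → 800 — 6 stops dropped (darker).
Net: −4 +2 −6 = −8 stops.

8 stops darker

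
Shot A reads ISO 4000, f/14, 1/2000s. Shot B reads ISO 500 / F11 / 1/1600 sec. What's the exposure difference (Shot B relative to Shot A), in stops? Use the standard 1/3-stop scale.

Aperture: f/14 → f/13 → f/11 — 2/3 stop larger aperture (brighter).
Shutter speed: 1/2000 → 1/1600 — 1/3 stop slower (brighter).
ISO: 4000 → 3200 → 2500 → 2000 → 1600 → 1250 → 1000 → 800 → 640 → 500 — 3 stops lower (darker).
Net: +2/3 +1/3 −3 = −2 stops.

2 stops darker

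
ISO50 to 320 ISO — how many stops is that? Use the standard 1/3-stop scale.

50 → 64 → 80 → 100 → 125 → 160 → 200 → 250 → 320 — count the steps: 8 third-stops = 2 2/3 stops.

2 2/3 stops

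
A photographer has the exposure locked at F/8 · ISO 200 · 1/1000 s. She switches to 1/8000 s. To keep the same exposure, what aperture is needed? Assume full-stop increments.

f/2.8

Shutter speed: 1/1000 → 1/2000 → 1/4000 → 1/8000 — 3 stops faster (darker).
Need 3 stops brighter from the aperture: f/8 → f/5.6 → f/4 → f/2.8.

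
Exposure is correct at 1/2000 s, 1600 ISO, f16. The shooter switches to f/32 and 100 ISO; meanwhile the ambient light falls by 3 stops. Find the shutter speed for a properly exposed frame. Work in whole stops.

1/4s

Scene light: 3 stops darker.
Aperture: f/16 → f/22 → f/32 — 2 stops narrower (darker).
ISO: 1600 → 800 → 400 → 200 → 100 — 4 stops dropped (darker).
Net so far: 9 stops darker. Shutter speed: 1/2000 → 1/1000 → 1/500 → 1/250 → 1/125 → 1/60 → 1/30 → 1/15 → 1/8 → 1/4.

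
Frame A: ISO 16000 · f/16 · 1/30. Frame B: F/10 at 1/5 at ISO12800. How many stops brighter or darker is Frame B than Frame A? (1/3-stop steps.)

3 2/3 stops brighter

Aperture: f/16 → f/14 → f/13 → f/11 → f/10 — 1 1/3 stops larger aperture (brighter).
Shutter speed: 1/30 → 1/25 → 1/20 → 1/15 → 1/13 → 1/10 → 1/8 → 1/6 → 1/5 — 2 2/3 stops longer (brighter).
ISO: 16000 → 12800 — 1/3 stop dropped (darker).
Net: +1 1/3 +2 2/3 −1/3 = +3 2/3 stops.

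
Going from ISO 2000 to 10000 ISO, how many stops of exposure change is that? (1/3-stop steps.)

2000 → 2500 → 3200 → 4000 → 5000 → 6400 → 8000 → 10000 — count the steps: 7 third-stops = 2 1/3 stops.

2 1/3 stops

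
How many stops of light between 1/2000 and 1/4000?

1 stop

1/2000 → 1/4000 — count the steps: 1 stop.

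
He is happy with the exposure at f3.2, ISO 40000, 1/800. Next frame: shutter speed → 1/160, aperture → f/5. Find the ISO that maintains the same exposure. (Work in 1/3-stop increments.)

ISO 20000

Shutter speed: 1/800 → 1/640 → 1/500 → 1/400 → 1/320 → 1/250 → 1/200 → 1/160 — 2 1/3 stops slower (brighter).
Aperture: f/3.2 → f/3.5 → f/4 → f/4.5 → f/5 — 1 1/3 stops narrower (darker).
Net change so far: 1 stop brighter. Offset with the ISO: 40000 → 32000 → 25600 → 20000.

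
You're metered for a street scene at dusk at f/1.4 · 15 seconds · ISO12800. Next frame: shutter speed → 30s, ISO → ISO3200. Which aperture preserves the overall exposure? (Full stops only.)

Shutter speed: 15 → 30 — 1 stop slower (brighter).
ISO: 12800 → 6400 → 3200 — 2 stops dropped (darker).
Net change so far: 1 stop darker. Offset with the aperture: f/1.4 → f/1.0.

f/1.0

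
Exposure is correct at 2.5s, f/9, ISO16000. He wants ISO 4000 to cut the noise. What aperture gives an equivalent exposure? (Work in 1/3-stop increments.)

f/4.5

ISO: 16000 → 12800 → 10000 → 8000 → 6400 → 5000 → 4000 — 2 stops dropped (darker).
Need 2 stops brighter from the aperture: f/9 → f/8 → f/7.1 → f/6.3 → f/5.6 → f/5 → f/4.5.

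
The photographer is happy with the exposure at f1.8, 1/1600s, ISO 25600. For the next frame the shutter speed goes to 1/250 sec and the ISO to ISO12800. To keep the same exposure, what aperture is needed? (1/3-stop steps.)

f/3.2

Shutter speed: 1/1600 → 1/1250 → 1/1000 → 1/800 → 1/640 → 1/500 → 1/400 → 1/320 → 1/250 — 2 2/3 stops slower (brighter).
ISO: 25600 → 20000 → 16000 → 12800 — 1 stop dropped (darker).
Net change so far: 1 2/3 stops brighter. Offset with the aperture: f/1.8 → f/2 → f/2.2 → f/2.5 → f/2.8 → f/3.2.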